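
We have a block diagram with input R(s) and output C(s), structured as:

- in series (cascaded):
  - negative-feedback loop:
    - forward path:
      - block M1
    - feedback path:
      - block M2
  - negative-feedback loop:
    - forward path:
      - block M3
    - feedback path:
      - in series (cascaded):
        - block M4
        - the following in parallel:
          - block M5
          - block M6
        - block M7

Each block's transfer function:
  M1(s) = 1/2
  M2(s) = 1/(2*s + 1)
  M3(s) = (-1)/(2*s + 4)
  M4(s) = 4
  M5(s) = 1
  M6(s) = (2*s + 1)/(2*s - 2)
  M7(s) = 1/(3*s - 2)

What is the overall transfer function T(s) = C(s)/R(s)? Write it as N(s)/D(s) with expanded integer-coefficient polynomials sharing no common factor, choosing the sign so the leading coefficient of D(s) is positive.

1. apply the feedback formula to M1, M2: (2*s + 1)/(4*s + 3)
2. sum the parallel branches M5, M6: (4*s - 1)/(2*s - 2)
3. reduce the series chain M4, (M5+M6), M7: (8*s - 2)/(3*s^2 - 5*s + 2)
4. feedback reduction of M3, (M4*(M5+M6)*M7): (-3*s^2 + 5*s - 2)/(6*s^3 + 2*s^2 - 24*s + 10)
5. multiply [M1/(1+M1*M2)], [M3/(1+M3*(M4*(M5+M6)*M7))] (series), which is the overall transfer function T(s) = C(s)/R(s) in lowest terms

Therefore the answer is (-6*s^3 + 7*s^2 + s - 2)/(24*s^4 + 26*s^3 - 90*s^2 - 32*s + 30).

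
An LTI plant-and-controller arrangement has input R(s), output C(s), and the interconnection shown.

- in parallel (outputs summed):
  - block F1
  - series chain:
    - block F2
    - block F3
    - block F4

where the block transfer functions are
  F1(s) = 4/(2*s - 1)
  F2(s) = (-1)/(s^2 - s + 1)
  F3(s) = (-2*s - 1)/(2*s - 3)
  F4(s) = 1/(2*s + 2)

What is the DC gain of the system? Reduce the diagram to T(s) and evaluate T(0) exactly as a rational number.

Step 1: reduce the series chain F2, F3, F4 = (2*s + 1)/(4*s^4 - 6*s^3 + 4*s - 6)
Step 2: parallel reduction of F1, (F2*F3*F4) = (16*s^4 - 24*s^3 + 4*s^2 + 16*s - 25)/(8*s^5 - 16*s^4 + 6*s^3 + 8*s^2 - 16*s + 6)
DC gain: substitute s = 0 into T(s) from step 2: T(0) = -25/6.

Final answer: -25/6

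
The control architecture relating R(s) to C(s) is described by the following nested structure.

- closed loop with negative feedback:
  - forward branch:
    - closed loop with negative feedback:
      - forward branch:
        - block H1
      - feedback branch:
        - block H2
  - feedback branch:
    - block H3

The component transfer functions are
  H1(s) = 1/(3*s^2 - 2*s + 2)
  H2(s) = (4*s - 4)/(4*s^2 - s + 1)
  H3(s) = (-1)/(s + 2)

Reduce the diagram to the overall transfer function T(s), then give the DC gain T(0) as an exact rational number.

1. feedback reduction of H1, H2: (4*s^2 - s + 1)/(12*s^4 - 11*s^3 + 13*s^2 - 2)
2. feedback reduction of [H1/(1+H1*H2)], H3: (4*s^3 + 7*s^2 - s + 2)/(12*s^5 + 13*s^4 - 9*s^3 + 22*s^2 - s - 5)
The step-2 result is T(s). Setting s = 0: T(0) = 2/(-5) = -2/5.

Final answer: -2/5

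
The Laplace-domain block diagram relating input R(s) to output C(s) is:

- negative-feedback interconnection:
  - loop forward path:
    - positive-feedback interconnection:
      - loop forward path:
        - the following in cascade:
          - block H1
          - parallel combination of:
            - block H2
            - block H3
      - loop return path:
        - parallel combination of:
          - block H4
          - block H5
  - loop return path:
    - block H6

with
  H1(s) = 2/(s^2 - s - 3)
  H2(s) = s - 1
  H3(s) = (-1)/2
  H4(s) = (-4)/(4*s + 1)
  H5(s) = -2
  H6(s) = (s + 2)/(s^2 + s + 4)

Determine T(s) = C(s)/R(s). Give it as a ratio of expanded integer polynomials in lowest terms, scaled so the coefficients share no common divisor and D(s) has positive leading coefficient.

1. add H2, H3 (parallel) gives s - 3/2
2. reduce the series chain H1, (H2+H3) gives (2*s - 3)/(s^2 - s - 3)
3. add H4, H5 (parallel) gives (-8*s - 6)/(4*s + 1)
4. collapse the loop ((H1*(H2+H3)) forward, (H4+H5) return) gives (8*s^2 - 10*s - 3)/(4*s^3 + 13*s^2 - 25*s - 21)
5. feedback reduction of [(H1*(H2+H3))/(1-(H1*(H2+H3))*(H4+H5))], H6, giving the overall T(s)

Hence the answer: (8*s^4 - 2*s^3 + 19*s^2 - 43*s - 12)/(4*s^5 + 17*s^4 + 12*s^3 + 12*s^2 - 144*s - 90)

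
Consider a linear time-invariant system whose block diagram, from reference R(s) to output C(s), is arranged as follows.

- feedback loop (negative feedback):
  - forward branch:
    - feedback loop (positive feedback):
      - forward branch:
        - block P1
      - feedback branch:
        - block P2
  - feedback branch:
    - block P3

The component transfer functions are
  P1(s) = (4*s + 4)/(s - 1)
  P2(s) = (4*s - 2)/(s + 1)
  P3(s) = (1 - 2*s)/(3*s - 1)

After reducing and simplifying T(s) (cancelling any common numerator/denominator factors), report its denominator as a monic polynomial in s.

The answer is s^2 - 32*s/53 + 3/53.

Reasoning:
[1] close the feedback loop around P1, P2 -> (-4*s - 4)/(15*s - 7)
[2] feedback reduction of [P1/(1-P1*P2)], P3 -> (-12*s^2 - 8*s + 4)/(53*s^2 - 32*s + 3)
The result of step 2 is T(s) in lowest terms. Its denominator has leading coefficient 53; dividing the denominator through by 53 makes it monic.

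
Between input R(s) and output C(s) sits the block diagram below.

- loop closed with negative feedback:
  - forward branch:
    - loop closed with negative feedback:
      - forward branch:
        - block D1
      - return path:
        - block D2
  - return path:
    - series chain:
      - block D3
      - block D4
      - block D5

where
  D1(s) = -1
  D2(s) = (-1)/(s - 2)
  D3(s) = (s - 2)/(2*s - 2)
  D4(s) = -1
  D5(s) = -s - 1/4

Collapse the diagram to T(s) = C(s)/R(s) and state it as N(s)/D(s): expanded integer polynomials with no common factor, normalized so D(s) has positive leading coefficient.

First reduce the diagram to T(s).

(1) close the feedback loop around D1, D2 = (2 - s)/(s - 1)
(2) reduce the series chain D3, D4, D5 = (4*s^2 - 7*s - 2)/(8*s - 8)
(3) close the feedback loop around [D1/(1+D1*D2)], (D3*D4*D5), which is the overall transfer function T(s) = C(s)/R(s) in lowest terms

Answer: (8*s^2 - 24*s + 16)/(4*s^3 - 23*s^2 + 28*s - 4)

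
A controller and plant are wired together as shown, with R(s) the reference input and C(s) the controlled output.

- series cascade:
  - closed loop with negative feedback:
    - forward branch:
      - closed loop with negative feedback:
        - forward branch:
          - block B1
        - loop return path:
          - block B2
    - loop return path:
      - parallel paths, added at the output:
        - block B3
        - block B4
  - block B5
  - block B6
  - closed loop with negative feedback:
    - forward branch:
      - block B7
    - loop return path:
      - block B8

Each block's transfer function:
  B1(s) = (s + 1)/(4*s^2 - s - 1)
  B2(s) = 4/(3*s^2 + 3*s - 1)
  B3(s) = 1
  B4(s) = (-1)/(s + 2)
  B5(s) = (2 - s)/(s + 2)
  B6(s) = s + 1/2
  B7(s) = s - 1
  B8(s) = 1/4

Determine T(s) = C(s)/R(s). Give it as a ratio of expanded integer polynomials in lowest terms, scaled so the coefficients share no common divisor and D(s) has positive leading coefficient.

Step 1. apply the feedback formula to B1, B2 gives (3*s^3 + 6*s^2 + 2*s - 1)/(12*s^4 + 9*s^3 - 10*s^2 + 2*s + 5)
Step 2. add B3, B4 (parallel) gives (s + 1)/(s + 2)
Step 3. close the feedback loop around [B1/(1+B1*B2)], (B3+B4) gives (3*s^4 + 12*s^3 + 14*s^2 + 3*s - 2)/(12*s^5 + 36*s^4 + 17*s^3 - 10*s^2 + 10*s + 9)
Step 4. reduce the feedback loop with forward B7 and return B8 gives (4*s - 4)/(s + 3)
Step 5. combine [[B1/(1+B1*B2)]/(1+[B1/(1+B1*B2)]*(B3+B4))], B5, B6, [B7/(1+B7*B8)] in series: this yields T(s), and no further normalization is needed

Final answer: (-12*s^6 + 6*s^5 + 46*s^4 - 38*s^2 - 6*s + 4)/(12*s^6 + 72*s^5 + 125*s^4 + 41*s^3 - 20*s^2 + 39*s + 27)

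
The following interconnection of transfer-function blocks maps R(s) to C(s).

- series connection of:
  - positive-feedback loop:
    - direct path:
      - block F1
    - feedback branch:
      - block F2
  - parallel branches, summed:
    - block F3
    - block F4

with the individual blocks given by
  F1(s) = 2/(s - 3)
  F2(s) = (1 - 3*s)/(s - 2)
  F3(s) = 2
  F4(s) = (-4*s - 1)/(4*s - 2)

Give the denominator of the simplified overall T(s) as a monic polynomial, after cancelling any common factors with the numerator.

Answer: s^3 + s^2/2 + 7*s/2 - 2

Working:
[1] feedback reduction of F1, F2 = (2*s - 4)/(s^2 + s + 4)
[2] sum the parallel branches F3, F4 = (4*s - 5)/(4*s - 2)
[3] combine [F1/(1-F1*F2)], (F3+F4) in series = (4*s^2 - 13*s + 10)/(2*s^3 + s^2 + 7*s - 4)
T(s) is the step-3 result (common factors already cancelled). Leading coefficient of the denominator: 2. Divide through by 2 for the monic polynomial.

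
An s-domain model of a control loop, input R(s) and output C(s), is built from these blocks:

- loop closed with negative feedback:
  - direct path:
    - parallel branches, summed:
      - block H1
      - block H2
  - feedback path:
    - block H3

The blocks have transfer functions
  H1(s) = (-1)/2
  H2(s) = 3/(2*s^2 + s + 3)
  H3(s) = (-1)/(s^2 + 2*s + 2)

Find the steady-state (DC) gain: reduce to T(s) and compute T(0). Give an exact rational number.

Step 1: combine H1, H2 in parallel, giving (-2*s^2 - s + 3)/(4*s^2 + 2*s + 6)
Step 2: reduce the feedback loop with forward (H1+H2) and return H3, giving (-2*s^4 - 5*s^3 - 3*s^2 + 4*s + 6)/(4*s^4 + 10*s^3 + 20*s^2 + 17*s + 9)
Evaluating the step-2 result (the overall T(s)) at s = 0 gives T(0) = 6/9 = 2/3.

Final answer: 2/3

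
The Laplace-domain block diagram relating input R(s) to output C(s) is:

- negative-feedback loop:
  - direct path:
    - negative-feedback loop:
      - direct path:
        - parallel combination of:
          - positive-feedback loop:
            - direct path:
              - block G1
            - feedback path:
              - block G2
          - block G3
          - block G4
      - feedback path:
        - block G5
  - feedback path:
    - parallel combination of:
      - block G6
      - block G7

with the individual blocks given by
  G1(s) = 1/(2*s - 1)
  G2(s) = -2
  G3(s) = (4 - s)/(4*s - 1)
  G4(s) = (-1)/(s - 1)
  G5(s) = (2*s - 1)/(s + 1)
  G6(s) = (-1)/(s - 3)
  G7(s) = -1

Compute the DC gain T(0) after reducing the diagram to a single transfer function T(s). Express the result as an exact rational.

(1) close the feedback loop around G1, G2: 1/(2*s + 1)
(2) combine [G1/(1-G1*G2)], G3, G4 in parallel: (-2*s^3 + 5*s^2 - 10*s - 2)/(8*s^3 - 6*s^2 - 3*s + 1)
(3) apply the feedback formula to ([G1/(1-G1*G2)]+G3+G4), G5: (-2*s^4 + 3*s^3 - 5*s^2 - 12*s - 2)/(4*s^4 + 14*s^3 - 34*s^2 + 4*s + 3)
(4) combine G6, G7 in parallel: (2 - s)/(s - 3)
(5) collapse the loop ([([G1/(1-G1*G2)]+G3+G4)/(1+([G1/(1-G1*G2)]+G3+G4)*G5)] forward, (G6+G7) return): (-2*s^5 + 9*s^4 - 14*s^3 + 3*s^2 + 34*s + 6)/(6*s^5 - 5*s^4 - 65*s^3 + 108*s^2 - 31*s - 13)
Step 5 gives the overall T(s). Then T(0) = 6/(-13) = -6/13.

Final answer: -6/13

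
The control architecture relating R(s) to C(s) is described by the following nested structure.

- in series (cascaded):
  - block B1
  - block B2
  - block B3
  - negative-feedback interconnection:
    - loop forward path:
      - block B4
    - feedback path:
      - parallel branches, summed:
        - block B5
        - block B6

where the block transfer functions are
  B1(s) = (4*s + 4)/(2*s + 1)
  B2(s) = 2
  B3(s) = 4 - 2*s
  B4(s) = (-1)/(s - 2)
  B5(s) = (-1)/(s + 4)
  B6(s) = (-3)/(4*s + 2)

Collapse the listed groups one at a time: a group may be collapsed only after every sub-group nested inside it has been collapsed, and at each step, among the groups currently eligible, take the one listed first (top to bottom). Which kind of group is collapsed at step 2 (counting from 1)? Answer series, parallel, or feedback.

[1] sum the parallel branches B5, B6
[2] feedback reduction of B4, (B5+B6)
[3] multiply B1, B2, B3, [B4/(1+B4*(B5+B6))] (series)
At step 2 the group reduced is feedback.

Therefore the answer is feedback.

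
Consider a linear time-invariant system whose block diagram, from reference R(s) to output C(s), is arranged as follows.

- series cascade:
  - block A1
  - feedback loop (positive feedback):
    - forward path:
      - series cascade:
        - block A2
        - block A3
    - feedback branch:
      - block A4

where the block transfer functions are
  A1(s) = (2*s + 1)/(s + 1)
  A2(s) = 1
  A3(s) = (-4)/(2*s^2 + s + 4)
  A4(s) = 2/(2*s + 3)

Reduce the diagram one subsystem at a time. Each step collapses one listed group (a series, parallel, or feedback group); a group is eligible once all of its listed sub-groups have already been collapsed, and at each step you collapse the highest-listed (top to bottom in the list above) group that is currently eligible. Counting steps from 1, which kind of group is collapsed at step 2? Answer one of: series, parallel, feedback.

[1] combine A2, A3 in series
[2] feedback reduction of (A2*A3), A4
[3] series reduction of A1, [(A2*A3)/(1-(A2*A3)*A4)]
So the answer for step 2 is feedback.

Hence the answer: feedback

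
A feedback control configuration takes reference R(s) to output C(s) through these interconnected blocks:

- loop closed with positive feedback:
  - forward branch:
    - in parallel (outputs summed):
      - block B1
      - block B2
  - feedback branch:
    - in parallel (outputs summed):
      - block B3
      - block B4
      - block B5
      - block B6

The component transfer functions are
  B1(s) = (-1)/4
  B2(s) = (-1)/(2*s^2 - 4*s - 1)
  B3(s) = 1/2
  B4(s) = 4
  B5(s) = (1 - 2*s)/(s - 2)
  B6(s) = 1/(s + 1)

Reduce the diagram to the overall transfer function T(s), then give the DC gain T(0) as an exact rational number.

Reducing step by step:

Step 1: reduce the parallel group B1, B2 -> (-2*s^2 + 4*s - 3)/(8*s^2 - 16*s - 4)
Step 2: reduce the parallel group B3, B4, B5, B6 -> (5*s^2 - 9*s - 20)/(2*s^2 - 2*s - 4)
Step 3: feedback reduction of (B1+B2), (B3+B4+B5+B6) -> (-4*s^4 + 12*s^3 - 6*s^2 - 10*s + 12)/(26*s^4 - 86*s^3 + 3*s^2 + 125*s - 44)
DC gain: substitute s = 0 into T(s) from step 3: T(0) = 12/(-44) = -3/11.

Answer: -3/11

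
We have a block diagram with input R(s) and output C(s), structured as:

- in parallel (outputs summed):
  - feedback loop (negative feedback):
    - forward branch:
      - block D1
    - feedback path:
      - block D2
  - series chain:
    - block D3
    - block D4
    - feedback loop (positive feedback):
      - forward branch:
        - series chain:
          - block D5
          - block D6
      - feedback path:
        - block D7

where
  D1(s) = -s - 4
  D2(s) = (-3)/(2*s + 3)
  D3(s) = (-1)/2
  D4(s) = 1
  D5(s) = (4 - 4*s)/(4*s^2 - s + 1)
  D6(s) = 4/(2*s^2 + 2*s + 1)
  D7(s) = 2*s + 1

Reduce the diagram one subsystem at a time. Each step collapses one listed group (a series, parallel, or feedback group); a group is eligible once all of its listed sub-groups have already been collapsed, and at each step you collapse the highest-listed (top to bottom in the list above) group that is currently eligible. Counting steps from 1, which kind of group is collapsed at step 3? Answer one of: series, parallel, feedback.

The answer is feedback.

Reasoning:
Step 1: collapse the loop (D1 forward, D2 return)
Step 2: multiply D5, D6 (series)
Step 3: feedback reduction of (D5*D6), D7
Step 4: multiply D3, D4, [(D5*D6)/(1-(D5*D6)*D7)] (series)
Step 5: reduce the parallel group [D1/(1+D1*D2)], (D3*D4*[(D5*D6)/(1-(D5*D6)*D7)])
Step 3: feedback.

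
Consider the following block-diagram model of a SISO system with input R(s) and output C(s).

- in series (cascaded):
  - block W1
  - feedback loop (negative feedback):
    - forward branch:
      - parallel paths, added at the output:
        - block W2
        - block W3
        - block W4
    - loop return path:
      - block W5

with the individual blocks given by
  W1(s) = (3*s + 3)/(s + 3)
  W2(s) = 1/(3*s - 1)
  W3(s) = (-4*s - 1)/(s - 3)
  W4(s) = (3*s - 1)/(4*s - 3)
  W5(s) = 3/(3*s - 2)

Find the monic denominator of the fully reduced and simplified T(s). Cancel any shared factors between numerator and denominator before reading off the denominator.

Answer: s^5 - 5*s^4 - 607*s^3/36 + 75*s^2/4 - 29*s/4 + 9/4

Working:
(1) add W2, W3, W4 (parallel) = (-39*s^3 + 11*s^2 + 5*s + 3)/(12*s^3 - 49*s^2 + 42*s - 9)
(2) feedback reduction of (W2+W3+W4), W5 = (-117*s^4 + 111*s^3 - 7*s^2 - s - 6)/(36*s^4 - 288*s^3 + 257*s^2 - 96*s + 27)
(3) series reduction of W1, [(W2+W3+W4)/(1+(W2+W3+W4)*W5)] = (-351*s^5 - 18*s^4 + 312*s^3 - 24*s^2 - 21*s - 18)/(36*s^5 - 180*s^4 - 607*s^3 + 675*s^2 - 261*s + 81)
That last expression is T(s), already simplified. Scaling its denominator by 1/36 (the reciprocal of the leading coefficient) yields the monic denominator.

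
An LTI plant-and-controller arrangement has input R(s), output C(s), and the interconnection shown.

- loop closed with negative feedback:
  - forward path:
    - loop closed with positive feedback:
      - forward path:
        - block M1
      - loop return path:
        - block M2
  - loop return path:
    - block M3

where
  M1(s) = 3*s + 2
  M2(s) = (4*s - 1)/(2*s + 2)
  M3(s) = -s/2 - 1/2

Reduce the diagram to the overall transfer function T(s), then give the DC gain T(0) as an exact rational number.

Step 1: apply the feedback formula to M1, M2 = (-6*s^2 - 10*s - 4)/(12*s^2 + 3*s - 4)
Step 2: feedback reduction of [M1/(1-M1*M2)], M3 = (-6*s^2 - 10*s - 4)/(3*s^3 + 20*s^2 + 10*s - 2)
Step 2 gives the overall T(s). Then T(0) = -4/(-2) = 2.

Answer: 2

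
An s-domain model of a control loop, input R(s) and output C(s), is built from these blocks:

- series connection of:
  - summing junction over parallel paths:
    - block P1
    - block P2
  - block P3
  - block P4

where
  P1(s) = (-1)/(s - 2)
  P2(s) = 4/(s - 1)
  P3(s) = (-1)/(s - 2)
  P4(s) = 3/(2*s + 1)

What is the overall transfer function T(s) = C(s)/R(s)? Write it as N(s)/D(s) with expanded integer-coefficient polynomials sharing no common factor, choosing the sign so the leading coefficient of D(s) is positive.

Reducing step by step:

[1] combine P1, P2 in parallel; result (3*s - 7)/(s^2 - 3*s + 2)
[2] series reduction of (P1+P2), P3, P4; the result is T(s) itself (integer coefficients, no common factor, positive leading denominator coefficient)

Answer: (21 - 9*s)/(2*s^4 - 9*s^3 + 11*s^2 - 4)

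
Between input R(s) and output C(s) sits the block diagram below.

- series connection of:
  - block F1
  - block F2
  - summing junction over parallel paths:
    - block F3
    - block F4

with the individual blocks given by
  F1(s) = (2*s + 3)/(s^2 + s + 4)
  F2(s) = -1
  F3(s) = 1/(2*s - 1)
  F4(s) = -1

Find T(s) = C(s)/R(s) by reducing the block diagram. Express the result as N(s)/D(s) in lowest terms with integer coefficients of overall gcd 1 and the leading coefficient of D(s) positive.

Step 1: reduce the parallel group F3, F4, giving (2 - 2*s)/(2*s - 1)
Step 2: series reduction of F1, F2, (F3+F4), giving the overall T(s)

Answer: (4*s^2 + 2*s - 6)/(2*s^3 + s^2 + 7*s - 4)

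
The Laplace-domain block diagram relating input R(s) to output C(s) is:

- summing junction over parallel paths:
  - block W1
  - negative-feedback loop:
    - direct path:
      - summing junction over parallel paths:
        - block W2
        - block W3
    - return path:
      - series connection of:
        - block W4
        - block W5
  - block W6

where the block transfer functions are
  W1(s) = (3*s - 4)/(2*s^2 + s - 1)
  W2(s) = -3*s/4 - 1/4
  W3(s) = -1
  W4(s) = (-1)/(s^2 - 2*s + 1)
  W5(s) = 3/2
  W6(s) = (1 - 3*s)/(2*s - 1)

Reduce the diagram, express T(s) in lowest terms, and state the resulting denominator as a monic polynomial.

First reduce the diagram to T(s).

Step 1 - add W2, W3 (parallel), giving -3*s/4 - 5/4
Step 2 - combine W4, W5 in series, giving (-3)/(2*s^2 - 4*s + 2)
Step 3 - reduce the feedback loop with forward (W2+W3) and return (W4*W5), giving (-6*s^3 + 2*s^2 + 14*s - 10)/(8*s^2 - 7*s + 23)
Step 4 - parallel reduction of W1, [(W2+W3)/(1+(W2+W3)*(W4*W5))], W6, giving (-12*s^5 - 26*s^4 + 65*s^3 - 108*s^2 + 20*s - 59)/(16*s^4 - 6*s^3 + 31*s^2 + 30*s - 23)
That last expression is T(s), already simplified. Scaling its denominator by 1/16 (the reciprocal of the leading coefficient) yields the monic denominator.

Answer: s^4 - 3*s^3/8 + 31*s^2/16 + 15*s/8 - 23/16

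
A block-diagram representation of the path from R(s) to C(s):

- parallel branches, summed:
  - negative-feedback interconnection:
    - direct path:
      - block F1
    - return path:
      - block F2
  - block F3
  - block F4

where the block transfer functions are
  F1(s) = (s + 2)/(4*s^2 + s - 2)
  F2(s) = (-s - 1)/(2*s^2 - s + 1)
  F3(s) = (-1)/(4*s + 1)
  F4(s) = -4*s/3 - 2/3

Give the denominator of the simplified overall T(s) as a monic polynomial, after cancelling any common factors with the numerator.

Step 1 - apply the feedback formula to F1, F2; result (2*s^3 + 3*s^2 - s + 2)/(8*s^4 - 2*s^3 - 2*s^2 - 4)
Step 2 - sum the parallel branches [F1/(1+F1*F2)], F3, F4; result (-128*s^6 - 64*s^5 + 40*s^4 + 76*s^3 + 71*s^2 + 69*s + 26)/(96*s^5 - 30*s^3 - 6*s^2 - 48*s - 12)
No further cancellation is possible in the step-2 result, so that is T(s). Its denominator becomes monic after dividing by the leading coefficient 96.

Hence the answer: s^5 - 5*s^3/16 - s^2/16 - s/2 - 1/8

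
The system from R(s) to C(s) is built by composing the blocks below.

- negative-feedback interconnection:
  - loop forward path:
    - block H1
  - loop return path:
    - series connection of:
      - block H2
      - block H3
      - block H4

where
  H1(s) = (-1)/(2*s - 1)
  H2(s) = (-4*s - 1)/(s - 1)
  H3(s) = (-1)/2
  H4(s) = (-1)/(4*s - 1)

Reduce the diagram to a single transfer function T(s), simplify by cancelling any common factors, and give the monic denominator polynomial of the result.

Answer: s^3 - 7*s^2/4 + 9*s/8 - 1/16

Working:
(1) multiply H2, H3, H4 (series), giving (-4*s - 1)/(8*s^2 - 10*s + 2)
(2) reduce the feedback loop with forward H1 and return (H2*H3*H4), giving (-8*s^2 + 10*s - 2)/(16*s^3 - 28*s^2 + 18*s - 1)
T(s) is the step-2 result (common factors already cancelled). Leading coefficient of the denominator: 16. Divide through by 16 for the monic polynomial.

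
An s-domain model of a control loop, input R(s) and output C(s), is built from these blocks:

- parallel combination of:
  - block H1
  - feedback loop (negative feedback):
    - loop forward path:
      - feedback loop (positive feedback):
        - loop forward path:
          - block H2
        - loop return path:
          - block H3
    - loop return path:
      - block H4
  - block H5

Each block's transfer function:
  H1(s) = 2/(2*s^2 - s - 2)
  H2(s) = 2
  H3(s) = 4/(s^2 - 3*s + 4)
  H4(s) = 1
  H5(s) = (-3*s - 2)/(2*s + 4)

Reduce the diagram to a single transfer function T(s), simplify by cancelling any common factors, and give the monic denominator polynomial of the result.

The answer is s^5 - 3*s^4/2 - 31*s^3/6 + 6*s^2 + 10*s/3 - 8/3.

Reasoning:
Step 1 - collapse the loop (H2 forward, H3 return) gives (2*s^2 - 6*s + 8)/(s^2 - 3*s - 4)
Step 2 - reduce the feedback loop with forward [H2/(1-H2*H3)] and return H4 gives (2*s^2 - 6*s + 8)/(3*s^2 - 9*s + 4)
Step 3 - combine H1, [[H2/(1-H2*H3)]/(1+[H2/(1-H2*H3)]*H4)], H5 in parallel gives (-10*s^5 + 39*s^4 + s^3 + 4*s^2 - 76*s - 16)/(12*s^5 - 18*s^4 - 62*s^3 + 72*s^2 + 40*s - 32)
T(s) is the step-3 result (common factors already cancelled). Leading coefficient of the denominator: 12. Divide through by 12 for the monic polynomial.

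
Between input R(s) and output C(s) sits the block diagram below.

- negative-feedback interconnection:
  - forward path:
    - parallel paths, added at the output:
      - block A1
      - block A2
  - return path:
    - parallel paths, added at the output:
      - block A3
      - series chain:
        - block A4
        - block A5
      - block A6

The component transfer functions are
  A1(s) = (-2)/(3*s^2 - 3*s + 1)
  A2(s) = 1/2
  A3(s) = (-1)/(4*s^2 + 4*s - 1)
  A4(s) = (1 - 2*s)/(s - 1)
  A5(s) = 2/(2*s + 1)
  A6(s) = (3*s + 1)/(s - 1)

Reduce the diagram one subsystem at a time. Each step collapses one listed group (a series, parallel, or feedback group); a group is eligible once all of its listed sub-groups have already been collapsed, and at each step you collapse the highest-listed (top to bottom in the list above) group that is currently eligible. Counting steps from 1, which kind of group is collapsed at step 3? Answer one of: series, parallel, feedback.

Reducing step by step:

(1) reduce the parallel group A1, A2
(2) multiply A4, A5 (series)
(3) sum the parallel branches A3, (A4*A5), A6
(4) close the feedback loop around (A1+A2), (A3+(A4*A5)+A6)
The group at step 3 is a parallel group.

Answer: parallel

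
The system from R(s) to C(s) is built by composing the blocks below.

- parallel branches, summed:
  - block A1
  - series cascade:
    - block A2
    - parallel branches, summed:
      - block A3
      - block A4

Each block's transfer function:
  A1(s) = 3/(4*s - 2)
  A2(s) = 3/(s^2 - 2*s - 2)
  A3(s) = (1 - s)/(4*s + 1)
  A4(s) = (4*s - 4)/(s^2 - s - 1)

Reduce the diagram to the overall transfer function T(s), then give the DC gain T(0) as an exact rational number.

1. reduce the parallel group A3, A4 = (-s^3 + 18*s^2 - 12*s - 5)/(4*s^3 - 3*s^2 - 5*s - 1)
2. reduce the series chain A2, (A3+A4) = (-3*s^3 + 54*s^2 - 36*s - 15)/(4*s^5 - 11*s^4 - 7*s^3 + 15*s^2 + 12*s + 2)
3. combine A1, (A2*(A3+A4)) in parallel = (12*s^5 - 45*s^4 + 201*s^3 - 207*s^2 + 48*s + 36)/(16*s^6 - 52*s^5 - 6*s^4 + 74*s^3 + 18*s^2 - 16*s - 4)
Evaluating the step-3 result (the overall T(s)) at s = 0 gives T(0) = 36/(-4) = -9.

Answer: -9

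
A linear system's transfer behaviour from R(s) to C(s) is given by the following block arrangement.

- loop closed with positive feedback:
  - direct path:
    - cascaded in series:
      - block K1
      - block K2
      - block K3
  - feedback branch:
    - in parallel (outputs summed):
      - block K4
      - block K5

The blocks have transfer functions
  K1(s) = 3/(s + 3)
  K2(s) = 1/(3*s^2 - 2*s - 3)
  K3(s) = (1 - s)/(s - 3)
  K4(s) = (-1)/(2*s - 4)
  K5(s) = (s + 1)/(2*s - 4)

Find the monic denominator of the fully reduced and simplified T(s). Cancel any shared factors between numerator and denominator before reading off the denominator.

(1) reduce the series chain K1, K2, K3 -> (3 - 3*s)/(3*s^4 - 2*s^3 - 30*s^2 + 18*s + 27)
(2) reduce the parallel group K4, K5 -> s/(2*s - 4)
(3) collapse the loop ((K1*K2*K3) forward, (K4+K5) return) -> (-6*s^2 + 18*s - 12)/(6*s^5 - 16*s^4 - 52*s^3 + 159*s^2 - 21*s - 108)
That last expression is T(s), already simplified. Scaling its denominator by 1/6 (the reciprocal of the leading coefficient) yields the monic denominator.

Hence the answer: s^5 - 8*s^4/3 - 26*s^3/3 + 53*s^2/2 - 7*s/2 - 18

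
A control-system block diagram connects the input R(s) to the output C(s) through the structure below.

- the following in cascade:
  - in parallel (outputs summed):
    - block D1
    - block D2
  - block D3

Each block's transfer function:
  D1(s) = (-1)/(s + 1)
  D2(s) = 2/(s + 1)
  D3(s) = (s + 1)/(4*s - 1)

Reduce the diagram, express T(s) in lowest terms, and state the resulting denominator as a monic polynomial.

Step 1: reduce the parallel group D1, D2, giving 1/(s + 1)
Step 2: reduce the series chain (D1+D2), D3, giving 1/(4*s - 1)
The result of step 2 is T(s) in lowest terms. Its denominator has leading coefficient 4; dividing the denominator through by 4 makes it monic.

Therefore the answer is s - 1/4.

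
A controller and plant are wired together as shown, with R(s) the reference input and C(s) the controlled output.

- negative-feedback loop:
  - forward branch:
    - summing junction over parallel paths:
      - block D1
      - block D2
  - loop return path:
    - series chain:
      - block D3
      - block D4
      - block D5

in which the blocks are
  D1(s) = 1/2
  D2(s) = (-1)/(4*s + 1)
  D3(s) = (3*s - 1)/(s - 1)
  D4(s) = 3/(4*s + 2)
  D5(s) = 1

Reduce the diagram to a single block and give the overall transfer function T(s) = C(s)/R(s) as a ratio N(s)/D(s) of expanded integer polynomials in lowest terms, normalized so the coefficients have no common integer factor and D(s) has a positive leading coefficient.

Step 1. sum the parallel branches D1, D2, giving (4*s - 1)/(8*s + 2)
Step 2. combine D3, D4, D5 in series, giving (9*s - 3)/(4*s^2 - 2*s - 2)
Step 3. reduce the feedback loop with forward (D1+D2) and return (D3*D4*D5) - this is the overall T(s), already in the required normalized form

Final answer: (16*s^3 - 12*s^2 - 6*s + 2)/(32*s^3 + 28*s^2 - 41*s - 1)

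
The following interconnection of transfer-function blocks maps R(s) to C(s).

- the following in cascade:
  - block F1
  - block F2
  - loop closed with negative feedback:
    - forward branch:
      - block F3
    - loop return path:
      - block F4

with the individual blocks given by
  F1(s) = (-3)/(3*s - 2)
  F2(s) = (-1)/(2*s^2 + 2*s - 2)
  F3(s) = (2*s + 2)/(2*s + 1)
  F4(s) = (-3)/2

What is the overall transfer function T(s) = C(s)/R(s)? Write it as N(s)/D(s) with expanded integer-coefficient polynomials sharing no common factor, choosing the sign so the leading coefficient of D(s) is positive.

Step 1. feedback reduction of F3, F4 = (-2*s - 2)/(s + 2)
Step 2. combine F1, F2, [F3/(1+F3*F4)] in series; the result is T(s) itself (integer coefficients, no common factor, positive leading denominator coefficient)

Final answer: (-3*s - 3)/(3*s^4 + 7*s^3 - 3*s^2 - 8*s + 4)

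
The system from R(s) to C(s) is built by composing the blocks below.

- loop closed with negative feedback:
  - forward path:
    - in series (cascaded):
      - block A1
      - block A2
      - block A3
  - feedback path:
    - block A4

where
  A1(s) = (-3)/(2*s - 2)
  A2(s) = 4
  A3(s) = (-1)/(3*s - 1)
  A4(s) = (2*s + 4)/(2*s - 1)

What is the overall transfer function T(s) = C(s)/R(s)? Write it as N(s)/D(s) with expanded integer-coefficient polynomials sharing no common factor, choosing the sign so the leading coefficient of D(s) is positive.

(1) reduce the series chain A1, A2, A3, giving 6/(3*s^2 - 4*s + 1)
(2) reduce the feedback loop with forward (A1*A2*A3) and return A4, giving the overall T(s)

Therefore the answer is (12*s - 6)/(6*s^3 - 11*s^2 + 18*s + 23).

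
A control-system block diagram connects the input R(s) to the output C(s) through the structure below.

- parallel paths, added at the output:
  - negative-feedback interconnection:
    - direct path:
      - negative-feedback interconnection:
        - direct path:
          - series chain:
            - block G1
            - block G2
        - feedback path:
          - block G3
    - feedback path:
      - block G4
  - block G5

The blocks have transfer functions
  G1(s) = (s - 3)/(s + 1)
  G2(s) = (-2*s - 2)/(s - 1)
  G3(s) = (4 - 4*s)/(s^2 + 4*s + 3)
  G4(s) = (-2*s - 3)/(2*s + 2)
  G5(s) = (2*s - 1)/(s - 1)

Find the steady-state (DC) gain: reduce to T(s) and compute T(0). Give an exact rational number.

The answer is -2.

Reasoning:
Step 1 - cascade G1, G2 -> (6 - 2*s)/(s - 1)
Step 2 - feedback reduction of (G1*G2), G3 -> (-2*s^3 - 2*s^2 + 18*s + 18)/(s^3 + 11*s^2 - 33*s + 21)
Step 3 - feedback reduction of [(G1*G2)/(1+(G1*G2)*G3)], G4 -> (-2*s^3 - 2*s^2 + 18*s + 18)/(3*s^3 + 14*s^2 - 51*s - 6)
Step 4 - sum the parallel branches [[(G1*G2)/(1+(G1*G2)*G3)]/(1+[(G1*G2)/(1+(G1*G2)*G3)]*G4)], G5 -> (4*s^4 + 25*s^3 - 96*s^2 + 39*s - 12)/(3*s^4 + 11*s^3 - 65*s^2 + 45*s + 6)
Evaluating the step-4 result (the overall T(s)) at s = 0 gives T(0) = -12/6 = -2.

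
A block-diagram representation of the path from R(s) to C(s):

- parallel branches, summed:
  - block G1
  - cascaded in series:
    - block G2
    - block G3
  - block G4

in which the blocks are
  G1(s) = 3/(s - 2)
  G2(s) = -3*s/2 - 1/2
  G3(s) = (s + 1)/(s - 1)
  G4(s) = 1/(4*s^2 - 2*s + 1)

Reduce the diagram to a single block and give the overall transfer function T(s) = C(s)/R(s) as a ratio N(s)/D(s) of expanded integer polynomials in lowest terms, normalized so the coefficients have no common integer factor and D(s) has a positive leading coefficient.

[1] reduce the series chain G2, G3 gives (-3*s^2 - 4*s - 1)/(2*s - 2)
[2] parallel reduction of G1, (G2*G3), G4, giving the overall T(s)

Therefore the answer is (-12*s^5 + 14*s^4 + 45*s^3 - 38*s^2 + 15*s)/(8*s^4 - 28*s^3 + 30*s^2 - 14*s + 4).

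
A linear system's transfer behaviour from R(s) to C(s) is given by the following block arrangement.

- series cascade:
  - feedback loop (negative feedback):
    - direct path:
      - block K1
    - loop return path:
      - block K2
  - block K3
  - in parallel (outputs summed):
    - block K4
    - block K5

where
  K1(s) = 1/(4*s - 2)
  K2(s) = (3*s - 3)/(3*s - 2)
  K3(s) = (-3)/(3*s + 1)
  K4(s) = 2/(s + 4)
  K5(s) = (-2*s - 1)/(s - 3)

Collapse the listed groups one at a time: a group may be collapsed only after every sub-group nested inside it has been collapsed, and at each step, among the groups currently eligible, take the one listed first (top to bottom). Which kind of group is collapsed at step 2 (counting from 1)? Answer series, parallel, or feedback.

Step 1 - collapse the loop (K1 forward, K2 return)
Step 2 - sum the parallel branches K4, K5
Step 3 - multiply [K1/(1+K1*K2)], K3, (K4+K5) (series)
At step 2 the group reduced is parallel.

Hence the answer: parallel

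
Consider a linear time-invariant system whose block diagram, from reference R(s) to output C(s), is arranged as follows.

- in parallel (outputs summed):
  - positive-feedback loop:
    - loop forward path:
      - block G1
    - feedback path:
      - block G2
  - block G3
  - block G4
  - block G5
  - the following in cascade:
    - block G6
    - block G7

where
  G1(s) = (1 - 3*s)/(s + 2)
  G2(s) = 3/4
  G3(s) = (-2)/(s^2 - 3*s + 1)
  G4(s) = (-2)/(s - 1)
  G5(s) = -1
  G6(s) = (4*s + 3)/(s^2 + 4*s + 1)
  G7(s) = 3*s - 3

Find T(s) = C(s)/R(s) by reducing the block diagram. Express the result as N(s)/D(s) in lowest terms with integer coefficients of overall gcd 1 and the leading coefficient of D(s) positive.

Answer: (131*s^6 - 630*s^5 + 621*s^4 + 309*s^3 - 258*s^2 - 3*s + 46)/(13*s^6 + 5*s^5 - 143*s^4 + 88*s^3 + 55*s^2 - 13*s - 5)

Working:
Step 1: collapse the loop (G1 forward, G2 return): (4 - 12*s)/(13*s + 5)
Step 2: combine G6, G7 in series: (12*s^2 - 3*s - 9)/(s^2 + 4*s + 1)
Step 3: parallel reduction of [G1/(1-G1*G2)], G3, G4, G5, (G6*G7), which is the overall transfer function T(s) = C(s)/R(s) in lowest terms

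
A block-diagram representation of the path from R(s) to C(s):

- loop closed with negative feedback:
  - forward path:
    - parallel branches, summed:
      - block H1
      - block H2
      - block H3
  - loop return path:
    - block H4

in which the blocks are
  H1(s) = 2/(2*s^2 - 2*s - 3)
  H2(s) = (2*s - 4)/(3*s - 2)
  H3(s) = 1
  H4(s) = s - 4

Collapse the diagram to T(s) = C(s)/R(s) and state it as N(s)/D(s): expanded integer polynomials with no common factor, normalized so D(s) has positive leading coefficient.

Answer: (10*s^3 - 22*s^2 + 3*s + 14)/(10*s^4 - 56*s^3 + 81*s^2 - 3*s - 50)

Working:
Step 1: parallel reduction of H1, H2, H3; result (10*s^3 - 22*s^2 + 3*s + 14)/(6*s^3 - 10*s^2 - 5*s + 6)
Step 2: feedback reduction of (H1+H2+H3), H4; the result is T(s) itself (integer coefficients, no common factor, positive leading denominator coefficient)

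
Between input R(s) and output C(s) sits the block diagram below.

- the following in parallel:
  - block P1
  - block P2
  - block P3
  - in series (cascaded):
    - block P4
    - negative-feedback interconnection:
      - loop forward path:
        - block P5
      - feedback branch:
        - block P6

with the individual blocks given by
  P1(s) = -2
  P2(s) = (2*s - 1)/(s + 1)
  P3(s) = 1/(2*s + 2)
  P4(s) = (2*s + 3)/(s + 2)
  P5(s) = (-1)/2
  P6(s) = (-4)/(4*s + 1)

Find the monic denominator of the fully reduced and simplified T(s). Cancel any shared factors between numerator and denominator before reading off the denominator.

The answer is s^3 + 15*s^2/4 + 17*s/4 + 3/2.

Reasoning:
(1) reduce the feedback loop with forward P5 and return P6 gives (-4*s - 1)/(8*s + 6)
(2) combine P4, [P5/(1+P5*P6)] in series gives (-8*s^2 - 14*s - 3)/(8*s^2 + 22*s + 12)
(3) combine P1, P2, P3, (P4*[P5/(1+P5*P6)]) in parallel gives (-8*s^3 - 42*s^2 - 72*s - 33)/(8*s^3 + 30*s^2 + 34*s + 12)
The result of step 3 is T(s) in lowest terms. Its denominator has leading coefficient 8; dividing the denominator through by 8 makes it monic.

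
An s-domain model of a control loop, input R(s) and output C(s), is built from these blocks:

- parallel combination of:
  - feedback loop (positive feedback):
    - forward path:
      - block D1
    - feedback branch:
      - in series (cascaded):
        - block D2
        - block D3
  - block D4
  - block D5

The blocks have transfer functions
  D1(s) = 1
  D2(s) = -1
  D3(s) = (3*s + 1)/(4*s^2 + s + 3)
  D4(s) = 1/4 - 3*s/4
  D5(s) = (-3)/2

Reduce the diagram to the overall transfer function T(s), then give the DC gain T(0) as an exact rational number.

Step 1: multiply D2, D3 (series) -> (-3*s - 1)/(4*s^2 + s + 3)
Step 2: reduce the feedback loop with forward D1 and return (D2*D3) -> (4*s^2 + s + 3)/(4*s^2 + 4*s + 4)
Step 3: reduce the parallel group [D1/(1-D1*(D2*D3))], D4, D5 -> (-3*s^3 - 4*s^2 - 7*s - 2)/(4*s^2 + 4*s + 4)
DC gain: substitute s = 0 into T(s) from step 3: T(0) = -2/4 = -1/2.

Hence the answer: -1/2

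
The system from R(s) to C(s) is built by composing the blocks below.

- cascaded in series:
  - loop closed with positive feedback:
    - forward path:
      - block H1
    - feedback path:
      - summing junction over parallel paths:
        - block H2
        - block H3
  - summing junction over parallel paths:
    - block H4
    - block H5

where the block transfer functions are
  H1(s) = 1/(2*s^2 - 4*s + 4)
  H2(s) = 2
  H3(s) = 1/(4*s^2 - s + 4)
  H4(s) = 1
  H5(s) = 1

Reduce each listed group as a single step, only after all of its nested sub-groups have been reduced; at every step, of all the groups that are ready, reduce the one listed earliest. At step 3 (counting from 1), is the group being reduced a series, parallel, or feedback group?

[1] combine H2, H3 in parallel
[2] apply the feedback formula to H1, (H2+H3)
[3] reduce the parallel group H4, H5
[4] reduce the series chain [H1/(1-H1*(H2+H3))], (H4+H5)
The group at step 3 is a parallel group.

Therefore the answer is parallel.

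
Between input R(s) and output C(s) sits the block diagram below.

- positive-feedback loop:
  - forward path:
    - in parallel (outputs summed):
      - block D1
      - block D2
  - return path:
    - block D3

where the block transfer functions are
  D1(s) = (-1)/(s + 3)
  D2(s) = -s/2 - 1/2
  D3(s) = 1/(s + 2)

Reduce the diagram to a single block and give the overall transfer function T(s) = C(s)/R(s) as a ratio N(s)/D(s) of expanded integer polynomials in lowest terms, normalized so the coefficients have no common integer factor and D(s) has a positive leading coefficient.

Step 1: parallel reduction of D1, D2, giving (-s^2 - 4*s - 5)/(2*s + 6)
Step 2: apply the feedback formula to (D1+D2), D3 - this is the overall T(s), already in the required normalized form

Hence the answer: (-s^3 - 6*s^2 - 13*s - 10)/(3*s^2 + 14*s + 17)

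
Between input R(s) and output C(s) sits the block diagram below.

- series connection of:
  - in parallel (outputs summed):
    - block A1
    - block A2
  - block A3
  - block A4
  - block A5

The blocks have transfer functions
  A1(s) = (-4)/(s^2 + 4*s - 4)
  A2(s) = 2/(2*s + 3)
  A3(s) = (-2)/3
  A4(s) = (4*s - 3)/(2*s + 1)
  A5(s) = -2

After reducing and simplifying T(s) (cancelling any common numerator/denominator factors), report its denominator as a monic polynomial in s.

[1] parallel reduction of A1, A2 gives (2*s^2 - 20)/(2*s^3 + 11*s^2 + 4*s - 12)
[2] series reduction of (A1+A2), A3, A4, A5 gives (32*s^3 - 24*s^2 - 320*s + 240)/(12*s^4 + 72*s^3 + 57*s^2 - 60*s - 36)
The result of step 2 is T(s) in lowest terms. Its denominator has leading coefficient 12; dividing the denominator through by 12 makes it monic.

Final answer: s^4 + 6*s^3 + 19*s^2/4 - 5*s - 3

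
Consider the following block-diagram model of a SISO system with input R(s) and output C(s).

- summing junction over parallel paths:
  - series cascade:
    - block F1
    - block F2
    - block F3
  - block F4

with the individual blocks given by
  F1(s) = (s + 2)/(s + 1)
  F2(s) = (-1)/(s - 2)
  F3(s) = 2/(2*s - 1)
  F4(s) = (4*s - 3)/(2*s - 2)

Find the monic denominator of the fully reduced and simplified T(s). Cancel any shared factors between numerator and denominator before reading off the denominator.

Reducing step by step:

[1] reduce the series chain F1, F2, F3: (-2*s - 4)/(2*s^3 - 3*s^2 - 3*s + 2)
[2] add (F1*F2*F3), F4 (parallel): (8*s^4 - 18*s^3 - 7*s^2 + 13*s + 2)/(4*s^4 - 10*s^3 + 10*s - 4)
That last expression is T(s), already simplified. Scaling its denominator by 1/4 (the reciprocal of the leading coefficient) yields the monic denominator.

Answer: s^4 - 5*s^3/2 + 5*s/2 - 1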